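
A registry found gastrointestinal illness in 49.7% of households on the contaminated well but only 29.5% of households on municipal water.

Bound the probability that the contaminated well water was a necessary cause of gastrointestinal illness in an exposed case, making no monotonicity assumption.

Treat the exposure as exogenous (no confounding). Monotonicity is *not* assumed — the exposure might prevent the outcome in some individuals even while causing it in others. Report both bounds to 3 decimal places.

0.406 ≤ PN ≤ 1.000

p₁ = 0.497, p₀ = 0.295.
Under exogeneity alone the bounds on PN are max{0,(p₁−p₀)/p₁} ≤ PN ≤ min{1,(1−p₀)/p₁}.
  lower = (p₁ − p₀)/p₁ = 0.202 / 0.497 ≈ 0.4064
  upper = min{1, (1 − p₀)/p₁} = 0.705 / 0.497 ≈ 1.4185 → capped at 1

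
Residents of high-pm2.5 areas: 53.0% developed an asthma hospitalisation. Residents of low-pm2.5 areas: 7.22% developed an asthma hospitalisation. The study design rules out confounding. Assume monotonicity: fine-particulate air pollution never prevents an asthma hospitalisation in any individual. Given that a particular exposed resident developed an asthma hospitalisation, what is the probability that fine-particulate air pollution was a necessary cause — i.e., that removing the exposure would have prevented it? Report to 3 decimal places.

PN ≈ 0.864

p₁ = 0.53, p₀ = 0.0722.
Under exogeneity and monotonicity, PN = (p₁ − p₀) / p₁.
PN = (0.53 − 0.0722) / 0.53 = 0.4578 / 0.53 ≈ 0.8638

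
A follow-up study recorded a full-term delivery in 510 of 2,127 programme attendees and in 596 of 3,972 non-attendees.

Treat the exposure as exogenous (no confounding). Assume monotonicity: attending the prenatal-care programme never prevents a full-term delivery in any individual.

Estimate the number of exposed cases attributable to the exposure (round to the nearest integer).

about 191 cases

p₁ = P(outcome | exposed) = 510/2127 = 0.23977
p₀ = P(outcome | unexposed) = 596/3972 = 0.15005
PN = (p₁ − p₀)/p₁ = (0.23977 − 0.15005) / 0.23977 ≈ 0.37420.
Attributable cases ≈ PN × (exposed cases) = 0.37420 × 510 ≈ 190.84.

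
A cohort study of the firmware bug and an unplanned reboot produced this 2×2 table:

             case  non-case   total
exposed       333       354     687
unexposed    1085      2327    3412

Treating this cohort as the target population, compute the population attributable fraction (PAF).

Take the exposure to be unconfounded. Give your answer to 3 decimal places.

p₁ = P(outcome | exposed) = 333/687 = 0.48472
p₀ = P(outcome | unexposed) = 1085/3412 = 0.318
Exposure prevalence π = 687/4099 = 0.1676; overall risk P(Y=1) = 0.34594.
Under exogeneity, PAF = [P(Y=1) − p₀]/P(Y=1).
PAF = (0.34594 − 0.318) / 0.34594 ≈ 0.0808

PAF ≈ 0.081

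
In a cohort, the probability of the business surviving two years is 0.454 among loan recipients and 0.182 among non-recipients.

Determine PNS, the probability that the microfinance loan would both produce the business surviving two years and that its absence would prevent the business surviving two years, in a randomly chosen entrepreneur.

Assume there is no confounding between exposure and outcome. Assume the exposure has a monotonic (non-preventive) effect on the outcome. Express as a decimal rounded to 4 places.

Let p₁ = 0.454, p₀ = 0.182.
Under exogeneity and monotonicity, PNS = p₁ − p₀.
PNS = 0.454 − 0.182 = 0.272

PNS ≈ 0.2720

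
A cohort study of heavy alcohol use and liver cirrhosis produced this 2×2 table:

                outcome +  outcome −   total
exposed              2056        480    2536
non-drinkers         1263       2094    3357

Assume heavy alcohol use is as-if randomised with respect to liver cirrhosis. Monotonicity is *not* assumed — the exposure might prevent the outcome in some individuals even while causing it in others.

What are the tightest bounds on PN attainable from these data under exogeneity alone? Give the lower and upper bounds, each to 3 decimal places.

p₁ = P(outcome | exposed) = 2056/2536 = 0.81073
p₀ = P(outcome | unexposed) = 1263/3357 = 0.37623
Under exogeneity alone the bounds on PN are max{0,(p₁−p₀)/p₁} ≤ PN ≤ min{1,(1−p₀)/p₁}.
  lower = (p₁ − p₀)/p₁ = 0.4345 / 0.81073 ≈ 0.5359
  upper = min{1, (1 − p₀)/p₁} = 0.62377 / 0.81073 ≈ 0.7694

0.536 ≤ PN ≤ 0.769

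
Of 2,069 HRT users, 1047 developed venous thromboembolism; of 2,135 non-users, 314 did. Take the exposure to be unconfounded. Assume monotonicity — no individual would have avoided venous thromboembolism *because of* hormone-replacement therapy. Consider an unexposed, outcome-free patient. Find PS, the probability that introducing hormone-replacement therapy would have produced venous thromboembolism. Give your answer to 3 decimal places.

PS ≈ 0.421

p₁ = P(outcome | exposed) = 1047/2069 = 0.50604
p₀ = P(outcome | unexposed) = 314/2135 = 0.14707
Under exogeneity and monotonicity, PS = (p₁ − p₀) / (1 − p₀).
PS = (0.50604 − 0.14707) / (1 − 0.14707) = 0.35897 / 0.85293 ≈ 0.4209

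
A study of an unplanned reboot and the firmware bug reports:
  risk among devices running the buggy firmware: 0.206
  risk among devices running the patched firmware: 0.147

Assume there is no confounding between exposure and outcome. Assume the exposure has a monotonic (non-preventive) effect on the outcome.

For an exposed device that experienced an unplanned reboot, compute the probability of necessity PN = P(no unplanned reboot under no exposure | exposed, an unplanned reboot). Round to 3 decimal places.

Let p₁ = 0.206, p₀ = 0.147.
Under exogeneity and monotonicity, PN = (p₁ − p₀) / p₁.
PN = (0.206 − 0.147) / 0.206 = 0.059 / 0.206 ≈ 0.2864

PN ≈ 0.286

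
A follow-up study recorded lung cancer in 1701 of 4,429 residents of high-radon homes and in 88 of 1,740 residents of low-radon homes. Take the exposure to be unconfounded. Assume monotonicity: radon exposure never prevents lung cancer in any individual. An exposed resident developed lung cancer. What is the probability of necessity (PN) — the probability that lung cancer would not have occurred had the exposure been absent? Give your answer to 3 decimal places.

PN ≈ 0.868

p₁ = P(outcome | exposed) = 1701/4429 = 0.38406
p₀ = P(outcome | unexposed) = 88/1740 = 0.050575
Under exogeneity and monotonicity, PN = (p₁ − p₀) / p₁.
PN = (0.38406 − 0.050575) / 0.38406 = 0.33348 / 0.38406 ≈ 0.8683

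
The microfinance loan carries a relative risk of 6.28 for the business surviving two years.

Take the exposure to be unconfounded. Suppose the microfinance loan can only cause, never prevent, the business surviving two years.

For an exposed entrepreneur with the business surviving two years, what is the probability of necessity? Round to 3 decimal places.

PN ≈ 0.841

Under exogeneity and monotonicity, PN = (RR − 1) / RR = 1 − 1/RR.
PN = (6.28 − 1) / 6.28 = 5.28 / 6.28 ≈ 0.8408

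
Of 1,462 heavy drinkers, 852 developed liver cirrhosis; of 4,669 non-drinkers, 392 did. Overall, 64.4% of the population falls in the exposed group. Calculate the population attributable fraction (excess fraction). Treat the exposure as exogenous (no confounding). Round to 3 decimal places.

p₁ = P(outcome | exposed) = 852/1462 = 0.58276
p₀ = P(outcome | unexposed) = 392/4669 = 0.083958
Overall risk P(Y=1) = π·p₁ + (1−π)·p₀ = 0.644×0.58276 + 0.356×0.083958 = 0.40519.
Under exogeneity, PAF = [P(Y=1) − p₀] / P(Y=1).
PAF = (0.40519 − 0.083958) / 0.40519 ≈ 0.7928

PAF ≈ 0.793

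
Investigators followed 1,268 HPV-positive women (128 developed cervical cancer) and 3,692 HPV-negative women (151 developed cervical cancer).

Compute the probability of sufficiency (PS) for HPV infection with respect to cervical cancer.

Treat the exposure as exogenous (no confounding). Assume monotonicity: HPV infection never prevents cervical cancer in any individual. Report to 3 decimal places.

PS ≈ 0.063

p₁ = P(outcome | exposed) = 128/1268 = 0.10095
p₀ = P(outcome | unexposed) = 151/3692 = 0.040899
Under exogeneity and monotonicity, PS = (p₁ − p₀) / (1 − p₀).
PS = (0.10095 − 0.040899) / (1 − 0.040899) = 0.060047 / 0.9591 ≈ 0.0626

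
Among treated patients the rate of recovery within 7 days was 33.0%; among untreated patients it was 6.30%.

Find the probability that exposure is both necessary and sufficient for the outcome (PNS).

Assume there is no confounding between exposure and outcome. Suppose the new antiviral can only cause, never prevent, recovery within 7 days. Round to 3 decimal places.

p₁ = 0.33, p₀ = 0.063.
Under exogeneity and monotonicity, PNS = p₁ − p₀.
PNS = 0.33 − 0.063 = 0.267

PNS ≈ 0.267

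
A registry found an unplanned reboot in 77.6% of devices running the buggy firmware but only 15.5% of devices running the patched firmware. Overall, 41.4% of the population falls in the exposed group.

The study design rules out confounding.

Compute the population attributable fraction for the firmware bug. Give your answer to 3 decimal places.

p₁ = 0.776, p₀ = 0.155.
Overall risk P(Y=1) = π·p₁ + (1−π)·p₀ = 0.414×0.776 + 0.586×0.155 = 0.41209.
Under exogeneity, PAF = [P(Y=1) − p₀] / P(Y=1).
PAF = (0.41209 − 0.155) / 0.41209 ≈ 0.6239

PAF ≈ 0.624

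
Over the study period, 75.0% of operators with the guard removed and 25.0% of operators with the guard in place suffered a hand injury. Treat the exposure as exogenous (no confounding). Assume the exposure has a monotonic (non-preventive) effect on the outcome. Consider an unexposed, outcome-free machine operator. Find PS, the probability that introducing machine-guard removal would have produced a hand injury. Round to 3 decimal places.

p₁ = 0.75, p₀ = 0.25.
Under exogeneity and monotonicity, PS = (p₁ − p₀) / (1 − p₀).
PS = (0.75 − 0.25) / (1 − 0.25) = 0.5 / 0.75 ≈ 0.6667

PS ≈ 0.667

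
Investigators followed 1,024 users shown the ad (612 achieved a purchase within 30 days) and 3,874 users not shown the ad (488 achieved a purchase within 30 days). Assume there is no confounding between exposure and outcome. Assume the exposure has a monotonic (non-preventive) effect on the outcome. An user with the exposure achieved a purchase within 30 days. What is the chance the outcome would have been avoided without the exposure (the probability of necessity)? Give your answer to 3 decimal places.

p₁ = P(outcome | exposed) = 612/1024 = 0.59766
p₀ = P(outcome | unexposed) = 488/3874 = 0.12597
Under exogeneity and monotonicity, PN = (p₁ − p₀) / p₁.
PN = (0.59766 − 0.12597) / 0.59766 = 0.47169 / 0.59766 ≈ 0.7892

PN ≈ 0.789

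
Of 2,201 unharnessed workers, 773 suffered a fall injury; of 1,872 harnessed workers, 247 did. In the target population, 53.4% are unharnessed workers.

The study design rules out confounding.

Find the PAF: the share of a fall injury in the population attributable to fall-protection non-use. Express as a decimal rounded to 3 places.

p₁ = P(outcome | exposed) = 773/2201 = 0.3512
p₀ = P(outcome | unexposed) = 247/1872 = 0.13194
Overall risk P(Y=1) = π·p₁ + (1−π)·p₀ = 0.534×0.3512 + 0.466×0.13194 = 0.24903.
Under exogeneity, PAF = [P(Y=1) − p₀] / P(Y=1).
PAF = (0.24903 − 0.13194) / 0.24903 ≈ 0.4702

PAF ≈ 0.470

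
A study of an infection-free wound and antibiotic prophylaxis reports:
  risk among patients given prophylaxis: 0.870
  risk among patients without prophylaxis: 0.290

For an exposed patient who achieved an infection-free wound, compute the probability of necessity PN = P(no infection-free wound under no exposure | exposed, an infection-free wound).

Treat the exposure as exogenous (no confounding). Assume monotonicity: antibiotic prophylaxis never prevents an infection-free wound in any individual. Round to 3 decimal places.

PN ≈ 0.667

Let p₁ = 0.87, p₀ = 0.29.
Under exogeneity and monotonicity, PN = (p₁ − p₀) / p₁.
PN = (0.87 − 0.29) / 0.87 = 0.58 / 0.87 ≈ 0.6667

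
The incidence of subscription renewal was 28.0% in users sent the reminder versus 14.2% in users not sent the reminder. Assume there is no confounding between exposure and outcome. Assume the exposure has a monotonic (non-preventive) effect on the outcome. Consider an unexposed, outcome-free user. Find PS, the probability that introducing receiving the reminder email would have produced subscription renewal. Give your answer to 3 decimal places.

p₁ = 0.28, p₀ = 0.142.
Under exogeneity and monotonicity, PS = (p₁ − p₀) / (1 − p₀).
PS = (0.28 − 0.142) / (1 − 0.142) = 0.138 / 0.858 ≈ 0.1608

PS ≈ 0.161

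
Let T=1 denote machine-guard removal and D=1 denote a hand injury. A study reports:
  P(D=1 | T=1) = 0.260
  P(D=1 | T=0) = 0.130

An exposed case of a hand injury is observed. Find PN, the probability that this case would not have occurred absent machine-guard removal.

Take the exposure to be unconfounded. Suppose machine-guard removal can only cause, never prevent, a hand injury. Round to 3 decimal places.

PN ≈ 0.500

Let p₁ = 0.26, p₀ = 0.13.
Under exogeneity and monotonicity, PN = (p₁ − p₀) / p₁.
PN = (0.26 − 0.13) / 0.26 = 0.13 / 0.26 ≈ 0.5000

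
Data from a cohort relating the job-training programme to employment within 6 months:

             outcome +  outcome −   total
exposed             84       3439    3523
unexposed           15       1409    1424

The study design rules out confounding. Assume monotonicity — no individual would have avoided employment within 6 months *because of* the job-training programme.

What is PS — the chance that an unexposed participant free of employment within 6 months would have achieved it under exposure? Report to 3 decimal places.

p₁ = P(outcome | exposed) = 84/3523 = 0.023843
p₀ = P(outcome | unexposed) = 15/1424 = 0.010534
Under exogeneity and monotonicity, PS = (p₁ − p₀)/(1 − p₀).
PS = (0.023843 − 0.010534) / 0.98947 ≈ 0.0135

PS ≈ 0.013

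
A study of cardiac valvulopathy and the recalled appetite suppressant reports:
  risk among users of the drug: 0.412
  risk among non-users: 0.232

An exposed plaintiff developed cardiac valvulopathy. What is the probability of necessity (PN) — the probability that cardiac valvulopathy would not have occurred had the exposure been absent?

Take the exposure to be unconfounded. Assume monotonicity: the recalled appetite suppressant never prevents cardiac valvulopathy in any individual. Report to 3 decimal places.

PN ≈ 0.437

Let p₁ = 0.412, p₀ = 0.232.
Under exogeneity and monotonicity, PN = (p₁ − p₀) / p₁.
PN = (0.412 − 0.232) / 0.412 = 0.18 / 0.412 ≈ 0.4369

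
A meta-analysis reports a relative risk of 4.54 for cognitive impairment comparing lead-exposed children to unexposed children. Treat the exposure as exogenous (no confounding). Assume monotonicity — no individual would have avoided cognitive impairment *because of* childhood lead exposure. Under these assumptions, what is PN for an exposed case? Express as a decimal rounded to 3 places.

Under exogeneity and monotonicity, PN = (RR − 1) / RR = 1 − 1/RR.
PN = (4.54 − 1) / 4.54 = 3.54 / 4.54 ≈ 0.7797

PN ≈ 0.780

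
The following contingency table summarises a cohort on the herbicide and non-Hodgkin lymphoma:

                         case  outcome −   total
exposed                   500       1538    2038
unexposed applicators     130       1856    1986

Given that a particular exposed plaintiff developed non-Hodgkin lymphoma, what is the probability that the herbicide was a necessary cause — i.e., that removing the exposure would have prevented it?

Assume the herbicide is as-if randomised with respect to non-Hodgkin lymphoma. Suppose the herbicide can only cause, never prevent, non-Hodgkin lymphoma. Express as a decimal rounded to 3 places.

p₁ = P(outcome | exposed) = 500/2038 = 0.24534
p₀ = P(outcome | unexposed) = 130/1986 = 0.065458
Under exogeneity and monotonicity, PN = (p₁ − p₀)/p₁.
PN = (0.24534 − 0.065458) / 0.24534 ≈ 0.7332

PN ≈ 0.733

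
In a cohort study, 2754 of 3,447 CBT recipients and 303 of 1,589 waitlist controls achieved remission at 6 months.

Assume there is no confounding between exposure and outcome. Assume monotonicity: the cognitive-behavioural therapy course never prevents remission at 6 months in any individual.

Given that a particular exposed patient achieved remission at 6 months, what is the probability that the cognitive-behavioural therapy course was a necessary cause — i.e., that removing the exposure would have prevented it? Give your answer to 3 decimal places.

PN ≈ 0.761

p₁ = P(outcome | exposed) = 2754/3447 = 0.79896
p₀ = P(outcome | unexposed) = 303/1589 = 0.19069
Under exogeneity and monotonicity, PN = (p₁ − p₀) / p₁.
PN = (0.79896 − 0.19069) / 0.79896 = 0.60827 / 0.79896 ≈ 0.7613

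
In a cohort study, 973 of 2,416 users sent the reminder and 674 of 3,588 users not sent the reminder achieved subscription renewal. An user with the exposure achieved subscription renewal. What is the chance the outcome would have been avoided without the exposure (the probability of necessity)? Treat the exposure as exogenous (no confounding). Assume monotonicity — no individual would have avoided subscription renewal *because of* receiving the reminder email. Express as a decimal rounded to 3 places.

p₁ = P(outcome | exposed) = 973/2416 = 0.40273
p₀ = P(outcome | unexposed) = 674/3588 = 0.18785
Under exogeneity and monotonicity, PN = (p₁ − p₀) / p₁.
PN = (0.40273 − 0.18785) / 0.40273 = 0.21488 / 0.40273 ≈ 0.5336

PN ≈ 0.534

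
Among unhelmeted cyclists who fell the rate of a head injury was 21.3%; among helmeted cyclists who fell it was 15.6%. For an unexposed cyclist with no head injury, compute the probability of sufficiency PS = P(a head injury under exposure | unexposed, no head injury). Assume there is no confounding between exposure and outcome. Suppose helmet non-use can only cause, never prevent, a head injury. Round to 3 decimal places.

p₁ = 0.213, p₀ = 0.156.
Under exogeneity and monotonicity, PS = (p₁ − p₀) / (1 − p₀).
PS = (0.213 − 0.156) / (1 − 0.156) = 0.057 / 0.844 ≈ 0.0675

PS ≈ 0.068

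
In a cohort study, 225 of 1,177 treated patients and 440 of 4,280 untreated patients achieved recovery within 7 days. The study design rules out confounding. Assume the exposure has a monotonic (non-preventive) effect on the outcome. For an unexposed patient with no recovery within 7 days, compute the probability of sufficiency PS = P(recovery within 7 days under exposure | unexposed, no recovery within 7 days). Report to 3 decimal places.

PS ≈ 0.098

p₁ = P(outcome | exposed) = 225/1177 = 0.19116
p₀ = P(outcome | unexposed) = 440/4280 = 0.1028
Under exogeneity and monotonicity, PS = (p₁ − p₀) / (1 − p₀).
PS = (0.19116 − 0.1028) / (1 − 0.1028) = 0.08836 / 0.8972 ≈ 0.0985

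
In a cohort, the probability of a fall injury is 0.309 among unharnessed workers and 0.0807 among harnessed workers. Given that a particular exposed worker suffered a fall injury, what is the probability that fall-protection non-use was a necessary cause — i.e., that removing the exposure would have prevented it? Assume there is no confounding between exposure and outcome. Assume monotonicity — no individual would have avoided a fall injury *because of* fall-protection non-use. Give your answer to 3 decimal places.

Let p₁ = 0.309, p₀ = 0.0807.
Under exogeneity and monotonicity, PN = (p₁ − p₀) / p₁.
PN = (0.309 − 0.0807) / 0.309 = 0.2283 / 0.309 ≈ 0.7388

PN ≈ 0.739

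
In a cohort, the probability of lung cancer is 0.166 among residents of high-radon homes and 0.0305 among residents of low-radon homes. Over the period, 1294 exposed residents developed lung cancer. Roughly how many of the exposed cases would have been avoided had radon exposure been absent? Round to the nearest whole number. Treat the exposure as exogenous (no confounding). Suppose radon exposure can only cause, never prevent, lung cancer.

Let p₁ = 0.166, p₀ = 0.0305.
PN = (p₁ − p₀)/p₁ = (0.166 − 0.0305) / 0.166 ≈ 0.81627.
Attributable cases ≈ PN × (exposed cases) = 0.81627 × 1294 ≈ 1056.25.

about 1056 cases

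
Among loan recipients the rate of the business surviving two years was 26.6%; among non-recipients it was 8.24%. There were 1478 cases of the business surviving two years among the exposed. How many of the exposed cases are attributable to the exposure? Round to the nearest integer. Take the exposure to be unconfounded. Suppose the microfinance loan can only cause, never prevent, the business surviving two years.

about 1020 cases

p₁ = 0.266, p₀ = 0.0824.
PN = (p₁ − p₀)/p₁ = (0.266 − 0.0824) / 0.266 ≈ 0.69023.
Attributable cases ≈ PN × (exposed cases) = 0.69023 × 1478 ≈ 1020.15.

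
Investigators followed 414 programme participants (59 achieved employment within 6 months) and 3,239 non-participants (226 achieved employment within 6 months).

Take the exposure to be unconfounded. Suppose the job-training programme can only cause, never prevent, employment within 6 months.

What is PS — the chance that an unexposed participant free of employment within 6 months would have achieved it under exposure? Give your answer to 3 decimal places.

PS ≈ 0.078

p₁ = P(outcome | exposed) = 59/414 = 0.14251
p₀ = P(outcome | unexposed) = 226/3239 = 0.069775
Under exogeneity and monotonicity, PS = (p₁ − p₀) / (1 − p₀).
PS = (0.14251 − 0.069775) / (1 − 0.069775) = 0.072737 / 0.93023 ≈ 0.0782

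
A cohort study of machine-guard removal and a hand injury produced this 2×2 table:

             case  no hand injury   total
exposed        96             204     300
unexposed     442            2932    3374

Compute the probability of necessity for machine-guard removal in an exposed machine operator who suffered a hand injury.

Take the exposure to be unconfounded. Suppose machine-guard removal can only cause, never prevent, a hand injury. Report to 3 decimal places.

PN ≈ 0.591

p₁ = P(outcome | exposed) = 96/300 = 0.32
p₀ = P(outcome | unexposed) = 442/3374 = 0.131
Under exogeneity and monotonicity, PN = (p₁ − p₀)/p₁.
PN = (0.32 − 0.131) / 0.32 ≈ 0.5906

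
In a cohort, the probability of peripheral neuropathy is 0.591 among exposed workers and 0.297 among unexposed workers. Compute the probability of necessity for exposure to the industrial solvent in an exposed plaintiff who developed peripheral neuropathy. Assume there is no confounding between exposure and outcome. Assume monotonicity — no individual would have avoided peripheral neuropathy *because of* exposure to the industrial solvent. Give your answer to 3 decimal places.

Let p₁ = 0.591, p₀ = 0.297.
Under exogeneity and monotonicity, PN = (p₁ − p₀) / p₁.
PN = (0.591 − 0.297) / 0.591 = 0.294 / 0.591 ≈ 0.4975

PN ≈ 0.497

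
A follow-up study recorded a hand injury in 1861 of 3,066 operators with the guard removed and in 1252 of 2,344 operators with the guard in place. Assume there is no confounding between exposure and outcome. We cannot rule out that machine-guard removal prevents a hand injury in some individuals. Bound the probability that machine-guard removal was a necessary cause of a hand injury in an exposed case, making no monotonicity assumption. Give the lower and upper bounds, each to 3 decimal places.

p₁ = P(outcome | exposed) = 1861/3066 = 0.60698
p₀ = P(outcome | unexposed) = 1252/2344 = 0.53413
Under exogeneity alone the bounds on PN are max{0,(p₁−p₀)/p₁} ≤ PN ≤ min{1,(1−p₀)/p₁}.
  lower = (p₁ − p₀)/p₁ = 0.07285 / 0.60698 ≈ 0.1200
  upper = min{1, (1 − p₀)/p₁} = 0.46587 / 0.60698 ≈ 0.7675

0.120 ≤ PN ≤ 0.768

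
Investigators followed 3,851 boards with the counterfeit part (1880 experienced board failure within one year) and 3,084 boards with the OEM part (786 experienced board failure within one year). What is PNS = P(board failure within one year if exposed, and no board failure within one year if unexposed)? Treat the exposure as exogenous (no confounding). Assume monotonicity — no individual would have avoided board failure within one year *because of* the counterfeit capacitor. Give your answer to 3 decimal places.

PNS ≈ 0.233

p₁ = P(outcome | exposed) = 1880/3851 = 0.48818
p₀ = P(outcome | unexposed) = 786/3084 = 0.25486
Under exogeneity and monotonicity, PNS = p₁ − p₀.
PNS = 0.48818 − 0.25486 = 0.23332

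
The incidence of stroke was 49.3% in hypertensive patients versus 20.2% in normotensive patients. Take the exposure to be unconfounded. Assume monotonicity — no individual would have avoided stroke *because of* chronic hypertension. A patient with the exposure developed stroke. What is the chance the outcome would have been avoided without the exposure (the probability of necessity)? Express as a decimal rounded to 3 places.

PN ≈ 0.590

p₁ = 0.493, p₀ = 0.202.
Under exogeneity and monotonicity, PN = (p₁ − p₀) / p₁.
PN = (0.493 − 0.202) / 0.493 = 0.291 / 0.493 ≈ 0.5903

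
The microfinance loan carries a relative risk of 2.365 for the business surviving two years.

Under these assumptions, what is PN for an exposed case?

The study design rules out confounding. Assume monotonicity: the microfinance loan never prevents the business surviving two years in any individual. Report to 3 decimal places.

Under exogeneity and monotonicity, PN = (RR − 1) / RR = 1 − 1/RR.
PN = (2.365 − 1) / 2.365 = 1.365 / 2.365 ≈ 0.5772

PN ≈ 0.577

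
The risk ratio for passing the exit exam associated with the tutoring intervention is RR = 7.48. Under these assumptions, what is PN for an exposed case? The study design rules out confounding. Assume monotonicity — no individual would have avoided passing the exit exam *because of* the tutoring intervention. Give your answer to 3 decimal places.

Under exogeneity and monotonicity, PN = (RR − 1) / RR = 1 − 1/RR.
PN = (7.48 − 1) / 7.48 = 6.48 / 7.48 ≈ 0.8663

PN ≈ 0.866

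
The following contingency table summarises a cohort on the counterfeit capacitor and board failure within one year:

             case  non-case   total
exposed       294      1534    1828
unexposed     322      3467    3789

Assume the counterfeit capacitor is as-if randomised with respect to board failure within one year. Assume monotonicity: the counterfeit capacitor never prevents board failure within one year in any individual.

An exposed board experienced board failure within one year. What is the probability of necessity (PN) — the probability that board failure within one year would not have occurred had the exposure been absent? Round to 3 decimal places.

p₁ = P(outcome | exposed) = 294/1828 = 0.16083
p₀ = P(outcome | unexposed) = 322/3789 = 0.084983
Under exogeneity and monotonicity, PN = (p₁ − p₀)/p₁.
PN = (0.16083 − 0.084983) / 0.16083 ≈ 0.4716

PN ≈ 0.472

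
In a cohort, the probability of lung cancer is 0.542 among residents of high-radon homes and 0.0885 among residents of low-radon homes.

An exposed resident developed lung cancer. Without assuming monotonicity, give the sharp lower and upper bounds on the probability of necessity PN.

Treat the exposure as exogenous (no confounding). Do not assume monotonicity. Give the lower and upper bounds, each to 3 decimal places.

0.837 ≤ PN ≤ 1.000

Let p₁ = 0.542, p₀ = 0.0885.
Under exogeneity alone the bounds on PN are max{0,(p₁−p₀)/p₁} ≤ PN ≤ min{1,(1−p₀)/p₁}.
  lower = (p₁ − p₀)/p₁ = 0.4535 / 0.542 ≈ 0.8367
  upper = min{1, (1 − p₀)/p₁} = 0.9115 / 0.542 ≈ 1.6817 → capped at 1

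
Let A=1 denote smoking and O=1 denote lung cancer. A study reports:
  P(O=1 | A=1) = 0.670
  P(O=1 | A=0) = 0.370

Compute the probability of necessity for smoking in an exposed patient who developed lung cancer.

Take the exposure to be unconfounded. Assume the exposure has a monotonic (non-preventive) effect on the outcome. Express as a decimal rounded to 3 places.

PN ≈ 0.448

Let p₁ = 0.67, p₀ = 0.37.
Under exogeneity and monotonicity, PN = (p₁ − p₀) / p₁.
PN = (0.67 − 0.37) / 0.67 = 0.3 / 0.67 ≈ 0.4478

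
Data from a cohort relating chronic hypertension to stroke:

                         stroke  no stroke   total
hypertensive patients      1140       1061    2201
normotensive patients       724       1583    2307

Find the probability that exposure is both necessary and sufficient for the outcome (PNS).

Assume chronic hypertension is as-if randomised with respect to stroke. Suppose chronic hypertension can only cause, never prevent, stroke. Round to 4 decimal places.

PNS ≈ 0.2041

p₁ = P(outcome | exposed) = 1140/2201 = 0.51795
p₀ = P(outcome | unexposed) = 724/2307 = 0.31383
Under exogeneity and monotonicity, PNS = p₁ − p₀.
PNS = 0.51795 − 0.31383 = 0.20412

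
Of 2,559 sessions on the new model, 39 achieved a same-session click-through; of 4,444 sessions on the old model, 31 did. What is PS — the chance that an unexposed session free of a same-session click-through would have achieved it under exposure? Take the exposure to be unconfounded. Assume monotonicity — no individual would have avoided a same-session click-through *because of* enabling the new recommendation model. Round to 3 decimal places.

p₁ = P(outcome | exposed) = 39/2559 = 0.01524
p₀ = P(outcome | unexposed) = 31/4444 = 0.0069757
Under exogeneity and monotonicity, PS = (p₁ − p₀) / (1 − p₀).
PS = (0.01524 − 0.0069757) / (1 − 0.0069757) = 0.0082646 / 0.99302 ≈ 0.0083

PS ≈ 0.008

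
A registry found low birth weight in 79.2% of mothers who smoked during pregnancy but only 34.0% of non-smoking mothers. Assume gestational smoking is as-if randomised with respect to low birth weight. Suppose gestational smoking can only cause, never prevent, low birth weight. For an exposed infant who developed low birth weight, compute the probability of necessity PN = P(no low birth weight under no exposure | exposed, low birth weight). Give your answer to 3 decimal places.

p₁ = 0.792, p₀ = 0.34.
Under exogeneity and monotonicity, PN = (p₁ − p₀) / p₁.
PN = (0.792 − 0.34) / 0.792 = 0.452 / 0.792 ≈ 0.5707

PN ≈ 0.571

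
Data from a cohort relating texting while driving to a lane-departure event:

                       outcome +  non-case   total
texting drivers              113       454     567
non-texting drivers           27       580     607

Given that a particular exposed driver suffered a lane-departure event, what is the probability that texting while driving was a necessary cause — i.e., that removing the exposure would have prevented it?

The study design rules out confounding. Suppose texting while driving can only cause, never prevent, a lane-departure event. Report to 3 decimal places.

p₁ = P(outcome | exposed) = 113/567 = 0.19929
p₀ = P(outcome | unexposed) = 27/607 = 0.044481
Under exogeneity and monotonicity, PN = (p₁ − p₀) / p₁.
PN = (0.19929 − 0.044481) / 0.19929 = 0.15481 / 0.19929 ≈ 0.7768

PN ≈ 0.777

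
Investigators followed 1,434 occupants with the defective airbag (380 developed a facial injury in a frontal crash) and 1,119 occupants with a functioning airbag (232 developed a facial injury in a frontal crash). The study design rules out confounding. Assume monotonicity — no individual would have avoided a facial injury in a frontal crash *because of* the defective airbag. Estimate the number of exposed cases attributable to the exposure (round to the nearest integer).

p₁ = P(outcome | exposed) = 380/1434 = 0.26499
p₀ = P(outcome | unexposed) = 232/1119 = 0.20733
PN = (p₁ − p₀)/p₁ = (0.26499 − 0.20733) / 0.26499 ≈ 0.21761.
Attributable cases ≈ PN × (exposed cases) = 0.21761 × 380 ≈ 82.69.

about 83 cases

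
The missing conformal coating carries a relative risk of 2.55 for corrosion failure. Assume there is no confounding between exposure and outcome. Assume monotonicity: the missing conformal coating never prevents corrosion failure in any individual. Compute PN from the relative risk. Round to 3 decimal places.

Under exogeneity and monotonicity, PN = (RR − 1) / RR = 1 − 1/RR.
PN = (2.55 − 1) / 2.55 = 1.55 / 2.55 ≈ 0.6078

PN ≈ 0.608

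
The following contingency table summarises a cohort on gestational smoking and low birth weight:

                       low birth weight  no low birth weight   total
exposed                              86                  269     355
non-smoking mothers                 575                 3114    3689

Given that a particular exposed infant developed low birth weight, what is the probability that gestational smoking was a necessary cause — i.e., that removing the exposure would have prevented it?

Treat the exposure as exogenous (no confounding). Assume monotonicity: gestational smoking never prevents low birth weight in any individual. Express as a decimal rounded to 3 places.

p₁ = P(outcome | exposed) = 86/355 = 0.24225
p₀ = P(outcome | unexposed) = 575/3689 = 0.15587
Under exogeneity and monotonicity, PN = (p₁ − p₀) / p₁.
PN = (0.24225 − 0.15587) / 0.24225 = 0.086385 / 0.24225 ≈ 0.3566

PN ≈ 0.357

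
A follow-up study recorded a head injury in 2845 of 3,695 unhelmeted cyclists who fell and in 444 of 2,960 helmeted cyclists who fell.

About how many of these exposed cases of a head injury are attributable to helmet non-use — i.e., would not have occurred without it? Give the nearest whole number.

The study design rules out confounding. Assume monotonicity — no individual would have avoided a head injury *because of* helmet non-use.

about 2291 cases

p₁ = P(outcome | exposed) = 2845/3695 = 0.76996
p₀ = P(outcome | unexposed) = 444/2960 = 0.15
PN = (p₁ − p₀)/p₁ = (0.76996 − 0.15) / 0.76996 ≈ 0.80518.
Attributable cases ≈ PN × (exposed cases) = 0.80518 × 2845 ≈ 2290.75.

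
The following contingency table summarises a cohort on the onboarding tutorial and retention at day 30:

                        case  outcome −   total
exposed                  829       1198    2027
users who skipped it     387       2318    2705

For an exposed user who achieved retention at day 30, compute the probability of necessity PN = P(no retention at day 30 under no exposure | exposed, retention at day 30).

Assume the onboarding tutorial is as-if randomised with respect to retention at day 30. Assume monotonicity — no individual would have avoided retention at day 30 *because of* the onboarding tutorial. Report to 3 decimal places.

p₁ = P(outcome | exposed) = 829/2027 = 0.40898
p₀ = P(outcome | unexposed) = 387/2705 = 0.14307
Under exogeneity and monotonicity, PN = (p₁ − p₀)/p₁.
PN = (0.40898 − 0.14307) / 0.40898 ≈ 0.6502

PN ≈ 0.650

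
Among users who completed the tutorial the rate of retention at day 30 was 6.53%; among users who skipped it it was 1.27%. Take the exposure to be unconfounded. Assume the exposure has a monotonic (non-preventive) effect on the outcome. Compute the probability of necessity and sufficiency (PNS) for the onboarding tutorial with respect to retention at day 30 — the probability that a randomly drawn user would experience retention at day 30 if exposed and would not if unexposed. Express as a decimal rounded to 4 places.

PNS ≈ 0.0526

p₁ = 0.0653, p₀ = 0.0127.
Under exogeneity and monotonicity, PNS = p₁ − p₀.
PNS = 0.0653 − 0.0127 = 0.0526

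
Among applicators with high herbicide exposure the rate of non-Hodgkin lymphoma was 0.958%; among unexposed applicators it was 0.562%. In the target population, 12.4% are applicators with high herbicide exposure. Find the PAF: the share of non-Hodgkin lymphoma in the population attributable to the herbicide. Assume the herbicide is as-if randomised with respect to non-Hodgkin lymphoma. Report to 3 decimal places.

PAF ≈ 0.080

p₁ = 0.00958, p₀ = 0.00562.
Overall risk P(Y=1) = π·p₁ + (1−π)·p₀ = 0.124×0.00958 + 0.876×0.00562 = 0.006111.
Under exogeneity, PAF = [P(Y=1) − p₀] / P(Y=1).
PAF = (0.006111 − 0.00562) / 0.006111 ≈ 0.0804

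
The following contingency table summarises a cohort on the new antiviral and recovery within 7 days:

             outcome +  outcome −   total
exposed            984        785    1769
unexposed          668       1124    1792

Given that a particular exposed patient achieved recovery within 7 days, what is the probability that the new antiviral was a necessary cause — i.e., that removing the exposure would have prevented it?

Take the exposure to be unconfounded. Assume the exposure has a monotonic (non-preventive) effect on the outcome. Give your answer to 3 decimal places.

PN ≈ 0.330

p₁ = P(outcome | exposed) = 984/1769 = 0.55625
p₀ = P(outcome | unexposed) = 668/1792 = 0.37277
Under exogeneity and monotonicity, PN = (p₁ − p₀) / p₁.
PN = (0.55625 − 0.37277) / 0.55625 = 0.18348 / 0.55625 ≈ 0.3299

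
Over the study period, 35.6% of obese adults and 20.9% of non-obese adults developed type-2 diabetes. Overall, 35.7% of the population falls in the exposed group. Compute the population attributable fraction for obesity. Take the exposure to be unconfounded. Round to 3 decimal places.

p₁ = 0.356, p₀ = 0.209.
Overall risk P(Y=1) = π·p₁ + (1−π)·p₀ = 0.357×0.356 + 0.643×0.209 = 0.26148.
Under exogeneity, PAF = [P(Y=1) − p₀] / P(Y=1).
PAF = (0.26148 − 0.209) / 0.26148 ≈ 0.2007

PAF ≈ 0.201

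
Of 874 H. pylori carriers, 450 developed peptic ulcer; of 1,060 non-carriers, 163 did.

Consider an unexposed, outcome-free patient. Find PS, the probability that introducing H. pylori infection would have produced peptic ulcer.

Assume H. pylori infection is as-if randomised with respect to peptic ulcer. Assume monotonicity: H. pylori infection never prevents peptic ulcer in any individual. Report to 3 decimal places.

PS ≈ 0.427

p₁ = P(outcome | exposed) = 450/874 = 0.51487
p₀ = P(outcome | unexposed) = 163/1060 = 0.15377
Under exogeneity and monotonicity, PS = (p₁ − p₀) / (1 − p₀).
PS = (0.51487 − 0.15377) / (1 − 0.15377) = 0.3611 / 0.84623 ≈ 0.4267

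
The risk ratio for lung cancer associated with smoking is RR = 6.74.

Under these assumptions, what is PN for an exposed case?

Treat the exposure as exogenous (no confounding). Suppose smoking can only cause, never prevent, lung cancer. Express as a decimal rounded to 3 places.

PN ≈ 0.852

Under exogeneity and monotonicity, PN = (RR − 1) / RR = 1 − 1/RR.
PN = (6.74 − 1) / 6.74 = 5.74 / 6.74 ≈ 0.8516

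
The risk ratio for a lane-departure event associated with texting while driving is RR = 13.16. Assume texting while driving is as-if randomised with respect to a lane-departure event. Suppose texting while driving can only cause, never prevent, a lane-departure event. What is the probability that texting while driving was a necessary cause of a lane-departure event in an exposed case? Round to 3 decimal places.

Under exogeneity and monotonicity, PN = (RR − 1) / RR = 1 − 1/RR.
PN = (13.16 − 1) / 13.16 = 12.16 / 13.16 ≈ 0.9240

PN ≈ 0.924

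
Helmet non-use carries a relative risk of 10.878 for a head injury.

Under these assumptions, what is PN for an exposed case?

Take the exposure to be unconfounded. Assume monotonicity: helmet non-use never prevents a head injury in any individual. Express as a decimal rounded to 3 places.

Under exogeneity and monotonicity, PN = (RR − 1) / RR = 1 − 1/RR.
PN = (10.878 − 1) / 10.878 = 9.878 / 10.878 ≈ 0.9081

PN ≈ 0.908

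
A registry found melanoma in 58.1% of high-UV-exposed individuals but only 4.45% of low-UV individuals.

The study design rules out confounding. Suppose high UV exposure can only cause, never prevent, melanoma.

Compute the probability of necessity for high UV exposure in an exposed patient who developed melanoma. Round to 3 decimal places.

PN ≈ 0.923

p₁ = 0.581, p₀ = 0.0445.
Under exogeneity and monotonicity, PN = (p₁ − p₀) / p₁.
PN = (0.581 − 0.0445) / 0.581 = 0.5365 / 0.581 ≈ 0.9234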